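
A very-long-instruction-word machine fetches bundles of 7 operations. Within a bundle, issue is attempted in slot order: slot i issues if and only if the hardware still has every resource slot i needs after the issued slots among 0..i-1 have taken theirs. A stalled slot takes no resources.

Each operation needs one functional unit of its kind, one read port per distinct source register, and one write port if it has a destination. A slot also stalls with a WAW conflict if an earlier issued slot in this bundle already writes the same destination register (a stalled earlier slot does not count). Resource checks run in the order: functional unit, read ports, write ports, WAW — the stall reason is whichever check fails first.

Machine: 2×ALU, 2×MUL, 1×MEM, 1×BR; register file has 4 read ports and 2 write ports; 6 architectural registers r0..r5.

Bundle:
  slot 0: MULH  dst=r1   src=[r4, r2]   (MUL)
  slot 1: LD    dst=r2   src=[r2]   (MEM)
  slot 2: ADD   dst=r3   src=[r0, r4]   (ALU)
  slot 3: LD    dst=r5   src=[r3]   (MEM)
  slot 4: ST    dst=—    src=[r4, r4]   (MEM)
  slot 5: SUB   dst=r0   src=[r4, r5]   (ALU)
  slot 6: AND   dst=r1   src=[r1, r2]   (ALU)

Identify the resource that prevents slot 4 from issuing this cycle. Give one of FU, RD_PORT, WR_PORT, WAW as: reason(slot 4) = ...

slot 0 (MUL): ISSUE — free A2,Mu1,Ld1,B1 rp2 wp1
slot 1 (MEM): ISSUE — free A2,Mu1,Ld0,B1 rp1 wp0
slot 2 (ALU): stall RD_PORT — free A2,Mu1,Ld0,B1 rp1 wp0
slot 3 (MEM): stall FU — free A2,Mu1,Ld0,B1 rp1 wp0
slot 4 (MEM): stall FU — free A2,Mu1,Ld0,B1 rp1 wp0
slot 5 (ALU): stall RD_PORT — free A2,Mu1,Ld0,B1 rp1 wp0
slot 6 (ALU): stall RD_PORT — free A2,Mu1,Ld0,B1 rp1 wp0

reason(slot 4) = FU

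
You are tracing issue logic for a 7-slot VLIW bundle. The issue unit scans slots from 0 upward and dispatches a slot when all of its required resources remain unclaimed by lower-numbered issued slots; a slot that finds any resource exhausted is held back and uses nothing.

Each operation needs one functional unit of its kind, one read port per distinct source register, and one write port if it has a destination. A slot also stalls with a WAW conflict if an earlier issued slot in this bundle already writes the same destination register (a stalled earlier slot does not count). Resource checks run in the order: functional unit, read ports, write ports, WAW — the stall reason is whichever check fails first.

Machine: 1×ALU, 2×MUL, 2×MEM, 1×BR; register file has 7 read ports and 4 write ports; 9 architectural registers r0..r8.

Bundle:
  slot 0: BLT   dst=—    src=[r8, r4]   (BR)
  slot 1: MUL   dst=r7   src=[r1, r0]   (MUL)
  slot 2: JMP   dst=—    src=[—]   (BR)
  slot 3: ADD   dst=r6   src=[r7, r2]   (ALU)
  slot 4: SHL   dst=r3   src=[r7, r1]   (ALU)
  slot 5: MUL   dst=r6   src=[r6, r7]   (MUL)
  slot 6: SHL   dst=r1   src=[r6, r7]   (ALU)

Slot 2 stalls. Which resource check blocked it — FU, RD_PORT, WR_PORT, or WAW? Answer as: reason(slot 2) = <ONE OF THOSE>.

(0) want 1×BR +2rd +0wr — yes → AL1|MU2|ME2|BR0|rd5|wr4
(1) want 1×MUL +2rd +1wr — yes → AL1|MU1|ME2|BR0|rd3|wr3
(2) want 1×BR +0rd +0wr — FU → AL1|MU1|ME2|BR0|rd3|wr3
(3) want 1×ALU +2rd +1wr — yes → AL0|MU1|ME2|BR0|rd1|wr2
(4) want 1×ALU +2rd +1wr — FU → AL0|MU1|ME2|BR0|rd1|wr2
(5) want 1×MUL +2rd +1wr — RD_PORT → AL0|MU1|ME2|BR0|rd1|wr2
(6) want 1×ALU +2rd +1wr — FU → AL0|MU1|ME2|BR0|rd1|wr2

reason(slot 2) = FU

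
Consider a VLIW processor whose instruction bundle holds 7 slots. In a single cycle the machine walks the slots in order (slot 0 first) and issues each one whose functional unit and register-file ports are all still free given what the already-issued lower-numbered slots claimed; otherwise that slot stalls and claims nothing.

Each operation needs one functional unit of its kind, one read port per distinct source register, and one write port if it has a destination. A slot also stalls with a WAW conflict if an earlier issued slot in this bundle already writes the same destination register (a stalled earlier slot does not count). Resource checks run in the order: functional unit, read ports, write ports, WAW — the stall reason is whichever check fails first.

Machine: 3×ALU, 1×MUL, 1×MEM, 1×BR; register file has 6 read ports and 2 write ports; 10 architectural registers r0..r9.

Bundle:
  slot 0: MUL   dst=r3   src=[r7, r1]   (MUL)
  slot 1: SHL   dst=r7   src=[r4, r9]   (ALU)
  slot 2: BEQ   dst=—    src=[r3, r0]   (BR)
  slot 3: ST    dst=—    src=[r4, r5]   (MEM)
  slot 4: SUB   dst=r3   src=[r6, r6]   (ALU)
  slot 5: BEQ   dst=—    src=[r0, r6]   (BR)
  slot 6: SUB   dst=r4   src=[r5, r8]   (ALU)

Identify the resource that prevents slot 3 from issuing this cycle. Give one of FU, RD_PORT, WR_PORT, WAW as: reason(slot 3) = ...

reason(slot 3) = RD_PORT

  0. MUL→r3 ⇒ go  {3A/0Mu/1Ld/1B | 4r 1w}
  1. ALU→r7 ⇒ go  {2A/0Mu/1Ld/1B | 2r 0w}
  2. BR ⇒ go  {2A/0Mu/1Ld/0B | 0r 0w}
  3. MEM ⇒ no(RD_PORT)  {2A/0Mu/1Ld/0B | 0r 0w}
  4. ALU→r3 ⇒ no(RD_PORT)  {2A/0Mu/1Ld/0B | 0r 0w}
  5. BR ⇒ no(FU)  {2A/0Mu/1Ld/0B | 0r 0w}
  6. ALU→r4 ⇒ no(RD_PORT)  {2A/0Mu/1Ld/0B | 0r 0w}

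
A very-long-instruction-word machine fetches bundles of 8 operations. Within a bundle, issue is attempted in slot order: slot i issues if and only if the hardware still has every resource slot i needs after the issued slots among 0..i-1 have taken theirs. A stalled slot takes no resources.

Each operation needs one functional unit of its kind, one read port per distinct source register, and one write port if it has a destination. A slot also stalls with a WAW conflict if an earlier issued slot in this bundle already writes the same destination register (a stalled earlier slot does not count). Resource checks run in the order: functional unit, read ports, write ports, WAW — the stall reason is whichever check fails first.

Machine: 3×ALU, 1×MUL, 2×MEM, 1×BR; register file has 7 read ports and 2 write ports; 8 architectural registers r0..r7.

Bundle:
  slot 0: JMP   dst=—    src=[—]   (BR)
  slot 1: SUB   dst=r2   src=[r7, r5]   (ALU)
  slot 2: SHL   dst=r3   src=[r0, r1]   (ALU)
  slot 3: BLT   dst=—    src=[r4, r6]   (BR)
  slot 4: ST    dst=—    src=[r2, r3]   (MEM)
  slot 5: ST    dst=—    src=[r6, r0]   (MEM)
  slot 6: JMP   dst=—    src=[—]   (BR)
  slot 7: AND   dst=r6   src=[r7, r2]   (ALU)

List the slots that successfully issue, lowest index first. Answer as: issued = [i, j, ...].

issued = [0, 1, 2, 4]

#0 BR src=- dispatched  <A:3 Mu:1 Ld:2 B:0 rd:7 wr:2>
#1 ALU src=r7,r5 dispatched  <A:2 Mu:1 Ld:2 B:0 rd:5 wr:1>
#2 ALU src=r0,r1 dispatched  <A:1 Mu:1 Ld:2 B:0 rd:3 wr:0>
#3 BR src=r4,r6 held:FU  <A:1 Mu:1 Ld:2 B:0 rd:3 wr:0>
#4 MEM src=r2,r3 dispatched  <A:1 Mu:1 Ld:1 B:0 rd:1 wr:0>
#5 MEM src=r6,r0 held:RD_PORT  <A:1 Mu:1 Ld:1 B:0 rd:1 wr:0>
#6 BR src=- held:FU  <A:1 Mu:1 Ld:1 B:0 rd:1 wr:0>
#7 ALU src=r7,r2 held:RD_PORT  <A:1 Mu:1 Ld:1 B:0 rd:1 wr:0>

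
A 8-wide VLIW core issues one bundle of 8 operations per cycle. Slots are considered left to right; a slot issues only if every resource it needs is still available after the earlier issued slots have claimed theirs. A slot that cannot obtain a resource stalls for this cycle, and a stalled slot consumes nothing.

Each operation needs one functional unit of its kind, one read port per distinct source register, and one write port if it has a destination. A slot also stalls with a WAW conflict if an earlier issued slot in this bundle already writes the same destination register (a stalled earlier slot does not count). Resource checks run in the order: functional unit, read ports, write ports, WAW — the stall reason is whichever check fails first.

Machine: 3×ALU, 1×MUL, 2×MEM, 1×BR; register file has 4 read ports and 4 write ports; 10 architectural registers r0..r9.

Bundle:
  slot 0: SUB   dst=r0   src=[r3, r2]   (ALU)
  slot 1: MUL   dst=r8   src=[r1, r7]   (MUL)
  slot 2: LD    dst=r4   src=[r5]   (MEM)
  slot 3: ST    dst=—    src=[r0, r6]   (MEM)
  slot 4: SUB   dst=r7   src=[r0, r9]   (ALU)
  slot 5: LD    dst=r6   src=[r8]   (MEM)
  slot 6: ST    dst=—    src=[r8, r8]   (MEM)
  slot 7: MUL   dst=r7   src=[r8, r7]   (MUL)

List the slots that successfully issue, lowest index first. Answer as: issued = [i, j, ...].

(0) want 1×ALU +2rd +1wr — yes → AL2|MU1|ME2|BR1|rd2|wr3
(1) want 1×MUL +2rd +1wr — yes → AL2|MU0|ME2|BR1|rd0|wr2
(2) want 1×MEM +1rd +1wr — RD_PORT → AL2|MU0|ME2|BR1|rd0|wr2
(3) want 1×MEM +2rd +0wr — RD_PORT → AL2|MU0|ME2|BR1|rd0|wr2
(4) want 1×ALU +2rd +1wr — RD_PORT → AL2|MU0|ME2|BR1|rd0|wr2
(5) want 1×MEM +1rd +1wr — RD_PORT → AL2|MU0|ME2|BR1|rd0|wr2
(6) want 1×MEM +1rd +0wr — RD_PORT → AL2|MU0|ME2|BR1|rd0|wr2
(7) want 1×MUL +2rd +1wr — FU → AL2|MU0|ME2|BR1|rd0|wr2

issued = [0, 1]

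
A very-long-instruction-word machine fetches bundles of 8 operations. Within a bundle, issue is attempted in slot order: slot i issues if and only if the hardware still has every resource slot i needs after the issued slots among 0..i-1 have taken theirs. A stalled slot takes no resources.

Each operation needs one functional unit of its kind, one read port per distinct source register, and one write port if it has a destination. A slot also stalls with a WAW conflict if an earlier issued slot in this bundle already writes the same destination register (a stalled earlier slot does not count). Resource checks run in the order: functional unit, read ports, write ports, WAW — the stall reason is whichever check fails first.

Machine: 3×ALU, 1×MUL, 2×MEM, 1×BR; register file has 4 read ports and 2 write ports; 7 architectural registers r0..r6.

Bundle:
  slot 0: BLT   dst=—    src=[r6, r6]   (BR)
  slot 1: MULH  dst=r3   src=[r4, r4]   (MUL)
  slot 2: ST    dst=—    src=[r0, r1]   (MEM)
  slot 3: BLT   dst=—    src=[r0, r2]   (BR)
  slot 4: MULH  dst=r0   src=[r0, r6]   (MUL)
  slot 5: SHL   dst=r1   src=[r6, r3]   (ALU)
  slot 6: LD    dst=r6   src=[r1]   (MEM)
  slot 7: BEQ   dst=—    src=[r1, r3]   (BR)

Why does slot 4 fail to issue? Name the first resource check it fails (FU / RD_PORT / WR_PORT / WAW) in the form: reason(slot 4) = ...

  0. BR ⇒ go  {3A/1Mu/2Ld/0B | 3r 2w}
  1. MUL→r3 ⇒ go  {3A/0Mu/2Ld/0B | 2r 1w}
  2. MEM ⇒ go  {3A/0Mu/1Ld/0B | 0r 1w}
  3. BR ⇒ no(FU)  {3A/0Mu/1Ld/0B | 0r 1w}
  4. MUL→r0 ⇒ no(FU)  {3A/0Mu/1Ld/0B | 0r 1w}
  5. ALU→r1 ⇒ no(RD_PORT)  {3A/0Mu/1Ld/0B | 0r 1w}
  6. MEM→r6 ⇒ no(RD_PORT)  {3A/0Mu/1Ld/0B | 0r 1w}
  7. BR ⇒ no(FU)  {3A/0Mu/1Ld/0B | 0r 1w}

reason(slot 4) = FU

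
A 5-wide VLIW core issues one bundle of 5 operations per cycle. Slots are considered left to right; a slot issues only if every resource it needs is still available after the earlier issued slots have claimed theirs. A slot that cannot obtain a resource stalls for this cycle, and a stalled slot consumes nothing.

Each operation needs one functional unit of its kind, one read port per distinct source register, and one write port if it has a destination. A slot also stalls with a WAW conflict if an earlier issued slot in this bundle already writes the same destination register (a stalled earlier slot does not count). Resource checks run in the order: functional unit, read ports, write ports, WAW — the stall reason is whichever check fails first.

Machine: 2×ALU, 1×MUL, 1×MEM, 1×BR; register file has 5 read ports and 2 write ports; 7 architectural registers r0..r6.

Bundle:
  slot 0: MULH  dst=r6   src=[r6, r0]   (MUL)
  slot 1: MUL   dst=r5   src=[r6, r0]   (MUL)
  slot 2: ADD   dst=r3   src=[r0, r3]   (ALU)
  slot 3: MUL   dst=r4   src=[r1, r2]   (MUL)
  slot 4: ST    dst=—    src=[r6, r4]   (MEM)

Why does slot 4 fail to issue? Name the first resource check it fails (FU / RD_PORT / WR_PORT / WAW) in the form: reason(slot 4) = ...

slot 0 (MUL): ISSUE — free A2,Mu0,Ld1,B1 rp3 wp1
slot 1 (MUL): stall FU — free A2,Mu0,Ld1,B1 rp3 wp1
slot 2 (ALU): ISSUE — free A1,Mu0,Ld1,B1 rp1 wp0
slot 3 (MUL): stall FU — free A1,Mu0,Ld1,B1 rp1 wp0
slot 4 (MEM): stall RD_PORT — free A1,Mu0,Ld1,B1 rp1 wp0

reason(slot 4) = RD_PORT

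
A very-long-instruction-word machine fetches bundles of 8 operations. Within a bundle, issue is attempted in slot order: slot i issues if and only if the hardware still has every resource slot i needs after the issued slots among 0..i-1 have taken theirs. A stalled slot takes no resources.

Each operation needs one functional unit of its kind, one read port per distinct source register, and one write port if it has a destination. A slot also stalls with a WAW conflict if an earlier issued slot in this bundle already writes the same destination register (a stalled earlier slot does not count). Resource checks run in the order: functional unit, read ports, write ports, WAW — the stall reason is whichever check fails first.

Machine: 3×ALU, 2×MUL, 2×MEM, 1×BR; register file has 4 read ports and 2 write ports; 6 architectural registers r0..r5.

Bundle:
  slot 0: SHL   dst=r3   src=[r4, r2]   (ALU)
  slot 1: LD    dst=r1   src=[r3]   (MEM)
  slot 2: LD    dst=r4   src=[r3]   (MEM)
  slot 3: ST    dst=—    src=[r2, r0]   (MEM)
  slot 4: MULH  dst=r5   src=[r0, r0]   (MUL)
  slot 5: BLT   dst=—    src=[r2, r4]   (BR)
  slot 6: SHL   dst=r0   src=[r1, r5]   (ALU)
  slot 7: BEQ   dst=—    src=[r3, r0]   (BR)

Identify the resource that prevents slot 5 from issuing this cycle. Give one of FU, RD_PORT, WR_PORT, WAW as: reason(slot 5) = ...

[0] ALU needs rd=2 wr=1: ok; after: ALU=2 MUL=2 MEM=2 BR=1, R=2, W=1
[1] MEM needs rd=1 wr=1: ok; after: ALU=2 MUL=2 MEM=1 BR=1, R=1, W=0
[2] MEM needs rd=1 wr=1: WR_PORT; after: ALU=2 MUL=2 MEM=1 BR=1, R=1, W=0
[3] MEM needs rd=2 wr=0: RD_PORT; after: ALU=2 MUL=2 MEM=1 BR=1, R=1, W=0
[4] MUL needs rd=1 wr=1: WR_PORT; after: ALU=2 MUL=2 MEM=1 BR=1, R=1, W=0
[5] BR needs rd=2 wr=0: RD_PORT; after: ALU=2 MUL=2 MEM=1 BR=1, R=1, W=0
[6] ALU needs rd=2 wr=1: RD_PORT; after: ALU=2 MUL=2 MEM=1 BR=1, R=1, W=0
[7] BR needs rd=2 wr=0: RD_PORT; after: ALU=2 MUL=2 MEM=1 BR=1, R=1, W=0

reason(slot 5) = RD_PORT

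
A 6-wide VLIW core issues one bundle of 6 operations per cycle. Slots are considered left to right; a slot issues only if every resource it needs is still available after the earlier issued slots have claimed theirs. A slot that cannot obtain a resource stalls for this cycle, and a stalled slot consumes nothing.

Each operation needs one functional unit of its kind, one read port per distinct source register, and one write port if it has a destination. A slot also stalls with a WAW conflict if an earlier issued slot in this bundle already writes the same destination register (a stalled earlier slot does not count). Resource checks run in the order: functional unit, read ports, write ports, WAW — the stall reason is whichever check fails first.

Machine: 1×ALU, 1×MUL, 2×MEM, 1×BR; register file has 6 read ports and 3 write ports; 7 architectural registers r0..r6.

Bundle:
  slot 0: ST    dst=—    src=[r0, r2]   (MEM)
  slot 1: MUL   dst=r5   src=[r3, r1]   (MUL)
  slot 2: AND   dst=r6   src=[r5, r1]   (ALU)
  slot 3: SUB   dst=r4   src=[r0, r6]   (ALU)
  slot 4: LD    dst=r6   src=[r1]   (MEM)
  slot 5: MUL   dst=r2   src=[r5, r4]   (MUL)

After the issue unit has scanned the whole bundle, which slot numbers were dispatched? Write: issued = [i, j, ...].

issued = [0, 1, 2]

(0) want 1×MEM +2rd +0wr — yes → AL1|MU1|ME1|BR1|rd4|wr3
(1) want 1×MUL +2rd +1wr — yes → AL1|MU0|ME1|BR1|rd2|wr2
(2) want 1×ALU +2rd +1wr — yes → AL0|MU0|ME1|BR1|rd0|wr1
(3) want 1×ALU +2rd +1wr — FU → AL0|MU0|ME1|BR1|rd0|wr1
(4) want 1×MEM +1rd +1wr — RD_PORT → AL0|MU0|ME1|BR1|rd0|wr1
(5) want 1×MUL +2rd +1wr — FU → AL0|MU0|ME1|BR1|rd0|wr1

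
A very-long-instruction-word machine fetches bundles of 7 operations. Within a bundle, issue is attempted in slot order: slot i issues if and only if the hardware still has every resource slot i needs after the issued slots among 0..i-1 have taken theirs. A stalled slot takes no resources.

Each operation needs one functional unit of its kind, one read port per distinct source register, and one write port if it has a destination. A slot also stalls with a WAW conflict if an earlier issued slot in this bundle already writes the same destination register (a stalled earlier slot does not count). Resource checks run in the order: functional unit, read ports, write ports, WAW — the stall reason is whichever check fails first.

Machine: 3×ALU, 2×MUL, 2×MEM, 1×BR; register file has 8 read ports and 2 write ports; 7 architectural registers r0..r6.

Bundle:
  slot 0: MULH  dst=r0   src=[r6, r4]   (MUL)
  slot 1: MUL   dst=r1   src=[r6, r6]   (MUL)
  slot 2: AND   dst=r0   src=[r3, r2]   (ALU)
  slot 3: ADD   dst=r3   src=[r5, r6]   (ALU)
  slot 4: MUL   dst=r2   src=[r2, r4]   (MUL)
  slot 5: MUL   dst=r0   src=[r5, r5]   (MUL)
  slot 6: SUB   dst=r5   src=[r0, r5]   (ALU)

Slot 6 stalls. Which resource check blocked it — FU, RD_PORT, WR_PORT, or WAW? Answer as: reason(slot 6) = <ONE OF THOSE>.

slot 0 (MUL): ISSUE — free A3,Mu1,Ld2,B1 rp6 wp1
slot 1 (MUL): ISSUE — free A3,Mu0,Ld2,B1 rp5 wp0
slot 2 (ALU): stall WR_PORT — free A3,Mu0,Ld2,B1 rp5 wp0
slot 3 (ALU): stall WR_PORT — free A3,Mu0,Ld2,B1 rp5 wp0
slot 4 (MUL): stall FU — free A3,Mu0,Ld2,B1 rp5 wp0
slot 5 (MUL): stall FU — free A3,Mu0,Ld2,B1 rp5 wp0
slot 6 (ALU): stall WR_PORT — free A3,Mu0,Ld2,B1 rp5 wp0

reason(slot 6) = WR_PORT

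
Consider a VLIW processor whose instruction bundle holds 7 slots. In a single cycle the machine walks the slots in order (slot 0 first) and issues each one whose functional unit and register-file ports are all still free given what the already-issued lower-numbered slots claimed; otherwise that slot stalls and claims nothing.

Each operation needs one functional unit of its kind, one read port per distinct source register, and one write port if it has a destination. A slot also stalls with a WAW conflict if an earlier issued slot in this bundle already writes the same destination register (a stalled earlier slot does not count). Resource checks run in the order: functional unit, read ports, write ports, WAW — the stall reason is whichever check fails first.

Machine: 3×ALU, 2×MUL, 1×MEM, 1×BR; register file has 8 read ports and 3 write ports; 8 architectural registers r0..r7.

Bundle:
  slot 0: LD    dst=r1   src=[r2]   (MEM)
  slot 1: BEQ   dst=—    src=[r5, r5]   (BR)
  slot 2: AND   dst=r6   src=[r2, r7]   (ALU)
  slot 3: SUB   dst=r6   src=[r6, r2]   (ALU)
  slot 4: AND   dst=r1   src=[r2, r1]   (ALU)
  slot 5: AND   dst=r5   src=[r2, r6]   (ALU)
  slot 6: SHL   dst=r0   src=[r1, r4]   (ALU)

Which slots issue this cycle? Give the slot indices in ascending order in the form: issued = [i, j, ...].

slot 0 (MEM): ISSUE — free A3,Mu2,Ld0,B1 rp7 wp2
slot 1 (BR): ISSUE — free A3,Mu2,Ld0,B0 rp6 wp2
slot 2 (ALU): ISSUE — free A2,Mu2,Ld0,B0 rp4 wp1
slot 3 (ALU): stall WAW — free A2,Mu2,Ld0,B0 rp4 wp1
slot 4 (ALU): stall WAW — free A2,Mu2,Ld0,B0 rp4 wp1
slot 5 (ALU): ISSUE — free A1,Mu2,Ld0,B0 rp2 wp0
slot 6 (ALU): stall WR_PORT — free A1,Mu2,Ld0,B0 rp2 wp0

issued = [0, 1, 2, 5]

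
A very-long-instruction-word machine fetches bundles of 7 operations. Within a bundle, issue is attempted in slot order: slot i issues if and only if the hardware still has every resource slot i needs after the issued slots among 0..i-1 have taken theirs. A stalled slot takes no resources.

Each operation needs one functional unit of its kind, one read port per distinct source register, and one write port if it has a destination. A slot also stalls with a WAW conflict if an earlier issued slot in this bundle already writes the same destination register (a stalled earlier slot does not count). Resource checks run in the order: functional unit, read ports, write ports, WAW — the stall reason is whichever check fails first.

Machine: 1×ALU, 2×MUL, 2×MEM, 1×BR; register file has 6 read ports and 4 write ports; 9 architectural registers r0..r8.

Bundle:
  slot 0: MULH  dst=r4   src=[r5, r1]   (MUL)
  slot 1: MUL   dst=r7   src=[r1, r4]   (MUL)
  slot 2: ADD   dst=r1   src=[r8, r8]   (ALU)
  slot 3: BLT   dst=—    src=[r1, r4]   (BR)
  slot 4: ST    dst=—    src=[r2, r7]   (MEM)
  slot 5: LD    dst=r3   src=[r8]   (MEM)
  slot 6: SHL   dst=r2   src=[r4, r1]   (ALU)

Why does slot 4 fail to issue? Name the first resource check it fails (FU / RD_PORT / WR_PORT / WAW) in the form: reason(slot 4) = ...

[0] MUL needs rd=2 wr=1: ok; after: ALU=1 MUL=1 MEM=2 BR=1, R=4, W=3
[1] MUL needs rd=2 wr=1: ok; after: ALU=1 MUL=0 MEM=2 BR=1, R=2, W=2
[2] ALU needs rd=1 wr=1: ok; after: ALU=0 MUL=0 MEM=2 BR=1, R=1, W=1
[3] BR needs rd=2 wr=0: RD_PORT; after: ALU=0 MUL=0 MEM=2 BR=1, R=1, W=1
[4] MEM needs rd=2 wr=0: RD_PORT; after: ALU=0 MUL=0 MEM=2 BR=1, R=1, W=1
[5] MEM needs rd=1 wr=1: ok; after: ALU=0 MUL=0 MEM=1 BR=1, R=0, W=0
[6] ALU needs rd=2 wr=1: FU; after: ALU=0 MUL=0 MEM=1 BR=1, R=0, W=0

reason(slot 4) = RD_PORT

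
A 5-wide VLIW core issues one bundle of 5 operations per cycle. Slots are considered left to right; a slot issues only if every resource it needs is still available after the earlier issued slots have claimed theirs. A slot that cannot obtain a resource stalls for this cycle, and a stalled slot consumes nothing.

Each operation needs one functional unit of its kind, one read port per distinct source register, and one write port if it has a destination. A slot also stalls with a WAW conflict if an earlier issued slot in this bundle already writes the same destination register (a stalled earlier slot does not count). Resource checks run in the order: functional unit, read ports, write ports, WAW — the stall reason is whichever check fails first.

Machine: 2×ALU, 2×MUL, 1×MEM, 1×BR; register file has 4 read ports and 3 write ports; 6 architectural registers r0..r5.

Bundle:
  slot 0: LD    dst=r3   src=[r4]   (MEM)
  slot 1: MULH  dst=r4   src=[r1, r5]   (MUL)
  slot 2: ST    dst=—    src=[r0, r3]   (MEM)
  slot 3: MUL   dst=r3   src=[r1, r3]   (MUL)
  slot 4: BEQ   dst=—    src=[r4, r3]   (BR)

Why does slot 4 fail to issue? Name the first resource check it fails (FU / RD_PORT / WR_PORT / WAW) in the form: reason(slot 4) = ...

(0) want 1×MEM +1rd +1wr — yes → AL2|MU2|ME0|BR1|rd3|wr2
(1) want 1×MUL +2rd +1wr — yes → AL2|MU1|ME0|BR1|rd1|wr1
(2) want 1×MEM +2rd +0wr — FU → AL2|MU1|ME0|BR1|rd1|wr1
(3) want 1×MUL +2rd +1wr — RD_PORT → AL2|MU1|ME0|BR1|rd1|wr1
(4) want 1×BR +2rd +0wr — RD_PORT → AL2|MU1|ME0|BR1|rd1|wr1

reason(slot 4) = RD_PORT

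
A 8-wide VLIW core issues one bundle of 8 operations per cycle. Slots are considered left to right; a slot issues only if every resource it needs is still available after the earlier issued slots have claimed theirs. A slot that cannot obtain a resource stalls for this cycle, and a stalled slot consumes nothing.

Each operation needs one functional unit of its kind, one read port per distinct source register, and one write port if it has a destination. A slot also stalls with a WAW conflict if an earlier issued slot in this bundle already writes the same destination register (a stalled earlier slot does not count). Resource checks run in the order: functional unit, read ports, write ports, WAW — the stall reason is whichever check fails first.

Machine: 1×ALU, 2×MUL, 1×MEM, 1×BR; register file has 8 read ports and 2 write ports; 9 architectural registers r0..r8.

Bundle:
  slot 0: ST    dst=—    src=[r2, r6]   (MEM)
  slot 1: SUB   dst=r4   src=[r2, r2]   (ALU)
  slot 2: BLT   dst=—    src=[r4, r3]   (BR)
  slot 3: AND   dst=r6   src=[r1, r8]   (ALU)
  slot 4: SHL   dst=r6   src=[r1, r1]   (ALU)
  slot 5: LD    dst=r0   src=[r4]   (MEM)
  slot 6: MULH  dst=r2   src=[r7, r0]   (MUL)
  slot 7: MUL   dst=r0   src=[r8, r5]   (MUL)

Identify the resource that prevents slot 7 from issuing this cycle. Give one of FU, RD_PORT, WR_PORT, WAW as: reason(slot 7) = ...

(0) want 1×MEM +2rd +0wr — yes → AL1|MU2|ME0|BR1|rd6|wr2
(1) want 1×ALU +1rd +1wr — yes → AL0|MU2|ME0|BR1|rd5|wr1
(2) want 1×BR +2rd +0wr — yes → AL0|MU2|ME0|BR0|rd3|wr1
(3) want 1×ALU +2rd +1wr — FU → AL0|MU2|ME0|BR0|rd3|wr1
(4) want 1×ALU +1rd +1wr — FU → AL0|MU2|ME0|BR0|rd3|wr1
(5) want 1×MEM +1rd +1wr — FU → AL0|MU2|ME0|BR0|rd3|wr1
(6) want 1×MUL +2rd +1wr — yes → AL0|MU1|ME0|BR0|rd1|wr0
(7) want 1×MUL +2rd +1wr — RD_PORT → AL0|MU1|ME0|BR0|rd1|wr0

reason(slot 7) = RD_PORT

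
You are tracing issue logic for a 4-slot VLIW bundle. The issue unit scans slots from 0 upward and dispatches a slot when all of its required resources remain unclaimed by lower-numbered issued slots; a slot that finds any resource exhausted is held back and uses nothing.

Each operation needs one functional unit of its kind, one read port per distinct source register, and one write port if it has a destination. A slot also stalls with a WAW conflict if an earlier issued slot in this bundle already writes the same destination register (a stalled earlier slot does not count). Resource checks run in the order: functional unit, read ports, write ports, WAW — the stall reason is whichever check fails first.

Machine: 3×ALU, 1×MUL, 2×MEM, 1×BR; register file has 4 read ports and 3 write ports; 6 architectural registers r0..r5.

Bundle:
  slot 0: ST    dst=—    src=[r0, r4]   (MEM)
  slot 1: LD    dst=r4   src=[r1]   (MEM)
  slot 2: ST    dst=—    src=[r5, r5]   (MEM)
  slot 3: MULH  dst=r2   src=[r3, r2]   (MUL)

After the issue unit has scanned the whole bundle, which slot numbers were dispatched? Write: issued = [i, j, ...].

issued = [0, 1]

#0 MEM src=r0,r4 dispatched  <A:3 Mu:1 Ld:1 B:1 rd:2 wr:3>
#1 MEM src=r1 dispatched  <A:3 Mu:1 Ld:0 B:1 rd:1 wr:2>
#2 MEM src=r5,r5 held:FU  <A:3 Mu:1 Ld:0 B:1 rd:1 wr:2>
#3 MUL src=r3,r2 held:RD_PORT  <A:3 Mu:1 Ld:0 B:1 rd:1 wr:2>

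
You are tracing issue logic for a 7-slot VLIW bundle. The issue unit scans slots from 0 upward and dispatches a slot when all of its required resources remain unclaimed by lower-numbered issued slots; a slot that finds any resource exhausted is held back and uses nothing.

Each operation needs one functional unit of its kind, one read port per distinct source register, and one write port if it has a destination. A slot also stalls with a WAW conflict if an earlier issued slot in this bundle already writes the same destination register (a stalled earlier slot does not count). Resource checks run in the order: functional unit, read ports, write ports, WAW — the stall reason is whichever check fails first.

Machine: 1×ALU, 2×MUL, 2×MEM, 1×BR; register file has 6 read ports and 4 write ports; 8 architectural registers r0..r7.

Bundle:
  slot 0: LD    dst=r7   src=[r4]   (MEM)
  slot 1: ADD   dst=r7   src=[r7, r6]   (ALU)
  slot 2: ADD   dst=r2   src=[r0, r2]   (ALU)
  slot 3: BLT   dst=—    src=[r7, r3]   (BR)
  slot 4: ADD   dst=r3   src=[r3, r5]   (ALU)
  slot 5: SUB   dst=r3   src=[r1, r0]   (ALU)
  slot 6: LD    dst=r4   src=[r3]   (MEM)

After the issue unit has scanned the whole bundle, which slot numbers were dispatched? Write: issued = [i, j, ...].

issued = [0, 2, 3, 6]

slot 0 (MEM): ISSUE — free A1,Mu2,Ld1,B1 rp5 wp3
slot 1 (ALU): stall WAW — free A1,Mu2,Ld1,B1 rp5 wp3
slot 2 (ALU): ISSUE — free A0,Mu2,Ld1,B1 rp3 wp2
slot 3 (BR): ISSUE — free A0,Mu2,Ld1,B0 rp1 wp2
slot 4 (ALU): stall FU — free A0,Mu2,Ld1,B0 rp1 wp2
slot 5 (ALU): stall FU — free A0,Mu2,Ld1,B0 rp1 wp2
slot 6 (MEM): ISSUE — free A0,Mu2,Ld0,B0 rp0 wp1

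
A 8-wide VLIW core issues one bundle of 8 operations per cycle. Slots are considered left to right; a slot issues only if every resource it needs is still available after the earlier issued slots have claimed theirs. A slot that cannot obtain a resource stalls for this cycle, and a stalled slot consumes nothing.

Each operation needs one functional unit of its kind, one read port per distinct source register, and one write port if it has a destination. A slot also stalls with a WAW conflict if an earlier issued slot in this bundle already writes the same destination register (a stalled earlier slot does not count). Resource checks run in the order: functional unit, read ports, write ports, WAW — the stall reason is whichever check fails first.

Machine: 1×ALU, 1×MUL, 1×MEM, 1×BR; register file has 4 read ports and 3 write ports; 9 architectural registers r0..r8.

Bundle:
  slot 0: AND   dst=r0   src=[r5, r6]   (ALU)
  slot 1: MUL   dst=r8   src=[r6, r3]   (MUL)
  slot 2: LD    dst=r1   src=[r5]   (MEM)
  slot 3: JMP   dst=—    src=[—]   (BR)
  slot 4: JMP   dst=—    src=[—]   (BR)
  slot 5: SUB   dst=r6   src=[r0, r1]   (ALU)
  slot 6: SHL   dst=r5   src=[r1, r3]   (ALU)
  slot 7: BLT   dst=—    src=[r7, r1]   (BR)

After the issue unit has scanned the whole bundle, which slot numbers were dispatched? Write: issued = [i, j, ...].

slot 0 (ALU): ISSUE — free A0,Mu1,Ld1,B1 rp2 wp2
slot 1 (MUL): ISSUE — free A0,Mu0,Ld1,B1 rp0 wp1
slot 2 (MEM): stall RD_PORT — free A0,Mu0,Ld1,B1 rp0 wp1
slot 3 (BR): ISSUE — free A0,Mu0,Ld1,B0 rp0 wp1
slot 4 (BR): stall FU — free A0,Mu0,Ld1,B0 rp0 wp1
slot 5 (ALU): stall FU — free A0,Mu0,Ld1,B0 rp0 wp1
slot 6 (ALU): stall FU — free A0,Mu0,Ld1,B0 rp0 wp1
slot 7 (BR): stall FU — free A0,Mu0,Ld1,B0 rp0 wp1

issued = [0, 1, 3]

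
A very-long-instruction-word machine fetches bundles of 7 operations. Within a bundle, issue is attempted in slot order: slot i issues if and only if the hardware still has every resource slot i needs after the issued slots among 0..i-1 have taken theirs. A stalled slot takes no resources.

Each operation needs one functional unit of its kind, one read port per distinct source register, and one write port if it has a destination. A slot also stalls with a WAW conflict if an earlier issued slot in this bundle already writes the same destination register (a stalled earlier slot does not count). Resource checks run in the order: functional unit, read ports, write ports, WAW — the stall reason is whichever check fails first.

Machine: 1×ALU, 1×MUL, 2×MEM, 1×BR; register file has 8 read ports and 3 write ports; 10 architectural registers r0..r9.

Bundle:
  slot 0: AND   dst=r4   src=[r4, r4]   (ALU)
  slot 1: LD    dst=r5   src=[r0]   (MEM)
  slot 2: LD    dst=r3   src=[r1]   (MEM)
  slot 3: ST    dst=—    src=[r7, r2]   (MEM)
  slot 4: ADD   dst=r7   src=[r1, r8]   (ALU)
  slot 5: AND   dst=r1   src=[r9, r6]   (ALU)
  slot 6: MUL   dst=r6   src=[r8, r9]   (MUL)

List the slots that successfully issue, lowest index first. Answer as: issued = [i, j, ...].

issued = [0, 1, 2]

#0 ALU src=r4,r4 dispatched  <A:0 Mu:1 Ld:2 B:1 rd:7 wr:2>
#1 MEM src=r0 dispatched  <A:0 Mu:1 Ld:1 B:1 rd:6 wr:1>
#2 MEM src=r1 dispatched  <A:0 Mu:1 Ld:0 B:1 rd:5 wr:0>
#3 MEM src=r7,r2 held:FU  <A:0 Mu:1 Ld:0 B:1 rd:5 wr:0>
#4 ALU src=r1,r8 held:FU  <A:0 Mu:1 Ld:0 B:1 rd:5 wr:0>
#5 ALU src=r9,r6 held:FU  <A:0 Mu:1 Ld:0 B:1 rd:5 wr:0>
#6 MUL src=r8,r9 held:WR_PORT  <A:0 Mu:1 Ld:0 B:1 rd:5 wr:0>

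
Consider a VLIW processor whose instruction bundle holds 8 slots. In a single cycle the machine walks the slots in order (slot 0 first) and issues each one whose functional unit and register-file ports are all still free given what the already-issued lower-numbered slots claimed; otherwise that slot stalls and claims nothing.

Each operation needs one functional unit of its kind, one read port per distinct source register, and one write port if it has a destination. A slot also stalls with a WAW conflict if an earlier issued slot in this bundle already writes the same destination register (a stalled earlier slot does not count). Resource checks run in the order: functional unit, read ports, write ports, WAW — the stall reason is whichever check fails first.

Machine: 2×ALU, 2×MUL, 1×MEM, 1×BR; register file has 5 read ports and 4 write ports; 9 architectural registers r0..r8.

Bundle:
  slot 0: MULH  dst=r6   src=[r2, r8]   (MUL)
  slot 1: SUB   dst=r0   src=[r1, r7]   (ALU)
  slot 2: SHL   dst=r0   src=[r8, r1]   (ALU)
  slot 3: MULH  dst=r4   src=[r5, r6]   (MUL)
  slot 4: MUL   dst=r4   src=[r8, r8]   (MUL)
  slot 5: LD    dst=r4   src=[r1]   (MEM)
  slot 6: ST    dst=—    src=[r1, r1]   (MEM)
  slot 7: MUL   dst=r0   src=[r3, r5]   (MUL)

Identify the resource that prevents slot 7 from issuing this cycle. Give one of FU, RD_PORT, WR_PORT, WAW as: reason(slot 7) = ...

  0. MUL→r6 ⇒ go  {2A/1Mu/1Ld/1B | 3r 3w}
  1. ALU→r0 ⇒ go  {1A/1Mu/1Ld/1B | 1r 2w}
  2. ALU→r0 ⇒ no(RD_PORT)  {1A/1Mu/1Ld/1B | 1r 2w}
  3. MUL→r4 ⇒ no(RD_PORT)  {1A/1Mu/1Ld/1B | 1r 2w}
  4. MUL→r4 ⇒ go  {1A/0Mu/1Ld/1B | 0r 1w}
  5. MEM→r4 ⇒ no(RD_PORT)  {1A/0Mu/1Ld/1B | 0r 1w}
  6. MEM ⇒ no(RD_PORT)  {1A/0Mu/1Ld/1B | 0r 1w}
  7. MUL→r0 ⇒ no(FU)  {1A/0Mu/1Ld/1B | 0r 1w}

reason(slot 7) = FU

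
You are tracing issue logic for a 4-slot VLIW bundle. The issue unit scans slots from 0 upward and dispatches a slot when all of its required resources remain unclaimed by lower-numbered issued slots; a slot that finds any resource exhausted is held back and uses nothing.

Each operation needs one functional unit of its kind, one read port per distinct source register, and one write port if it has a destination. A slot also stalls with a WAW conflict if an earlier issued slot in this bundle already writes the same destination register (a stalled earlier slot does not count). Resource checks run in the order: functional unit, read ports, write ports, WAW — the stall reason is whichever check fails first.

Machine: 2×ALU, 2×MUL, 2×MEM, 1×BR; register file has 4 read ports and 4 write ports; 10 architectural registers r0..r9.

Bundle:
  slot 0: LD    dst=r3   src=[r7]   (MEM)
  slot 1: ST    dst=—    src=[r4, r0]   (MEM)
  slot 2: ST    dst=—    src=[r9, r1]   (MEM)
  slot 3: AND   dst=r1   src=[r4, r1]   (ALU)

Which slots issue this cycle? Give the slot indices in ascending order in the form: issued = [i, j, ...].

issued = [0, 1]

(0) want 1×MEM +1rd +1wr — yes → AL2|MU2|ME1|BR1|rd3|wr3
(1) want 1×MEM +2rd +0wr — yes → AL2|MU2|ME0|BR1|rd1|wr3
(2) want 1×MEM +2rd +0wr — FU → AL2|MU2|ME0|BR1|rd1|wr3
(3) want 1×ALU +2rd +1wr — RD_PORT → AL2|MU2|ME0|BR1|rd1|wr3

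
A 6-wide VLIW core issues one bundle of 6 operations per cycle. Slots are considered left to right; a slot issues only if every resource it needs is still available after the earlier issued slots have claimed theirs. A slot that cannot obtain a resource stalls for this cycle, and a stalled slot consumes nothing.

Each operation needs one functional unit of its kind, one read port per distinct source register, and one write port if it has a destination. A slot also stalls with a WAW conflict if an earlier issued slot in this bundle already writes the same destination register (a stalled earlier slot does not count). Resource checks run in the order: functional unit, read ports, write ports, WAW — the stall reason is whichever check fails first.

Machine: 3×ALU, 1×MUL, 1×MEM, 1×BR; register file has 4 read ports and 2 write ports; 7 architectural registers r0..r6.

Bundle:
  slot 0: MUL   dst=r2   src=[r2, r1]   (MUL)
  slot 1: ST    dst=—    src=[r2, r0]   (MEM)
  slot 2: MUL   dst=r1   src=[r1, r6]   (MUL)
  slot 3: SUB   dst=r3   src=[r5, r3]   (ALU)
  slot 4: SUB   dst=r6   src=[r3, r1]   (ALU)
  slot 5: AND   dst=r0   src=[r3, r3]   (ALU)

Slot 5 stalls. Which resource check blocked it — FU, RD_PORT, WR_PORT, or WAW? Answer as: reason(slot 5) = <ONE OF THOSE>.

reason(slot 5) = RD_PORT

[0] MUL needs rd=2 wr=1: ok; after: ALU=3 MUL=0 MEM=1 BR=1, R=2, W=1
[1] MEM needs rd=2 wr=0: ok; after: ALU=3 MUL=0 MEM=0 BR=1, R=0, W=1
[2] MUL needs rd=2 wr=1: FU; after: ALU=3 MUL=0 MEM=0 BR=1, R=0, W=1
[3] ALU needs rd=2 wr=1: RD_PORT; after: ALU=3 MUL=0 MEM=0 BR=1, R=0, W=1
[4] ALU needs rd=2 wr=1: RD_PORT; after: ALU=3 MUL=0 MEM=0 BR=1, R=0, W=1
[5] ALU needs rd=1 wr=1: RD_PORT; after: ALU=3 MUL=0 MEM=0 BR=1, R=0, W=1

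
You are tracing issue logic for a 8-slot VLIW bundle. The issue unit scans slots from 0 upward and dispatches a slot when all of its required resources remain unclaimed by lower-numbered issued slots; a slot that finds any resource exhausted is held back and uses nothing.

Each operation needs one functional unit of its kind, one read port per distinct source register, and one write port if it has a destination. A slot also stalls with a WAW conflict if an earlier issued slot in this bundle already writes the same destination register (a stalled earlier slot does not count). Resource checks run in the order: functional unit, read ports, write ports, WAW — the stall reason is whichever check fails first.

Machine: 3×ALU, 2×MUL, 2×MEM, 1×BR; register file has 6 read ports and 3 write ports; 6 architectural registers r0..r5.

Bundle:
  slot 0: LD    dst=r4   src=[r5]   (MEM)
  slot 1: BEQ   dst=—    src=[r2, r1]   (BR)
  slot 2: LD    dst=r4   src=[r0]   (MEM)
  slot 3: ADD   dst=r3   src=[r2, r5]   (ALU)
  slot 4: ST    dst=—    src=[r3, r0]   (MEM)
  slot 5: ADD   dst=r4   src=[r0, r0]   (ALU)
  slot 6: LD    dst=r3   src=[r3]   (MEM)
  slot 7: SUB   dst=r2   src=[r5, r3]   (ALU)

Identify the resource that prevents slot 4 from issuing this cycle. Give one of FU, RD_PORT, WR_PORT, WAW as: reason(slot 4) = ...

reason(slot 4) = RD_PORT

(0) want 1×MEM +1rd +1wr — yes → AL3|MU2|ME1|BR1|rd5|wr2
(1) want 1×BR +2rd +0wr — yes → AL3|MU2|ME1|BR0|rd3|wr2
(2) want 1×MEM +1rd +1wr — WAW → AL3|MU2|ME1|BR0|rd3|wr2
(3) want 1×ALU +2rd +1wr — yes → AL2|MU2|ME1|BR0|rd1|wr1
(4) want 1×MEM +2rd +0wr — RD_PORT → AL2|MU2|ME1|BR0|rd1|wr1
(5) want 1×ALU +1rd +1wr — WAW → AL2|MU2|ME1|BR0|rd1|wr1
(6) want 1×MEM +1rd +1wr — WAW → AL2|MU2|ME1|BR0|rd1|wr1
(7) want 1×ALU +2rd +1wr — RD_PORT → AL2|MU2|ME1|BR0|rd1|wr1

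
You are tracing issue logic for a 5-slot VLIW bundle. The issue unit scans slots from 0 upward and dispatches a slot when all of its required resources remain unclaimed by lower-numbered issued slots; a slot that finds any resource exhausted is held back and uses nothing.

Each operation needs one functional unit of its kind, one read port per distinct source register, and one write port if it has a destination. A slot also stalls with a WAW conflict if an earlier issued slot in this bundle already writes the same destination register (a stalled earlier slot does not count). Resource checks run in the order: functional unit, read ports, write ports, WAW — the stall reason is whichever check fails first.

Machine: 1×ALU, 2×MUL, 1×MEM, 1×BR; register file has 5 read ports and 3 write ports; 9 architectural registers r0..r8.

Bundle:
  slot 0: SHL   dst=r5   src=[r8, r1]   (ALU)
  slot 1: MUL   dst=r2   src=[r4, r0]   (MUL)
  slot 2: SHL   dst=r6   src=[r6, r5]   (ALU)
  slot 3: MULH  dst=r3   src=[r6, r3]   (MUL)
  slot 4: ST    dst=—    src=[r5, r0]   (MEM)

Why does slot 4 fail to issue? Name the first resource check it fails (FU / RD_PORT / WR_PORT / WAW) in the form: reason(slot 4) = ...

reason(slot 4) = RD_PORT

slot 0 (ALU): ISSUE — free A0,Mu2,Ld1,B1 rp3 wp2
slot 1 (MUL): ISSUE — free A0,Mu1,Ld1,B1 rp1 wp1
slot 2 (ALU): stall FU — free A0,Mu1,Ld1,B1 rp1 wp1
slot 3 (MUL): stall RD_PORT — free A0,Mu1,Ld1,B1 rp1 wp1
slot 4 (MEM): stall RD_PORT — free A0,Mu1,Ld1,B1 rp1 wp1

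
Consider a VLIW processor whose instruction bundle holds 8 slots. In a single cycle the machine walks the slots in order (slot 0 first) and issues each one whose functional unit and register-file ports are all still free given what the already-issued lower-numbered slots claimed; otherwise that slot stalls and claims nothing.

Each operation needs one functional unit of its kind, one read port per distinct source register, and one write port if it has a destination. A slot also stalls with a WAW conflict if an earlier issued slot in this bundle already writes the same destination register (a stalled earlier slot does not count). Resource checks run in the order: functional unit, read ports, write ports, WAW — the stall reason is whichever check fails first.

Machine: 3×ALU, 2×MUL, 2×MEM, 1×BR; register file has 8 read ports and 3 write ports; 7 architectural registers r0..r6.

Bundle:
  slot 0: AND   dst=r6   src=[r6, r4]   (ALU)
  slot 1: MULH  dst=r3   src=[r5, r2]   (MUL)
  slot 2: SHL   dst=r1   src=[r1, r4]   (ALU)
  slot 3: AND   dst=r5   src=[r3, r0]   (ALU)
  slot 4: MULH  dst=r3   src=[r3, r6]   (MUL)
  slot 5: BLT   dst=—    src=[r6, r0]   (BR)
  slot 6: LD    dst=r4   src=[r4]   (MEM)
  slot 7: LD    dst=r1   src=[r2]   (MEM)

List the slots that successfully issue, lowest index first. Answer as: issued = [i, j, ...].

#0 ALU src=r6,r4 dispatched  <A:2 Mu:2 Ld:2 B:1 rd:6 wr:2>
#1 MUL src=r5,r2 dispatched  <A:2 Mu:1 Ld:2 B:1 rd:4 wr:1>
#2 ALU src=r1,r4 dispatched  <A:1 Mu:1 Ld:2 B:1 rd:2 wr:0>
#3 ALU src=r3,r0 held:WR_PORT  <A:1 Mu:1 Ld:2 B:1 rd:2 wr:0>
#4 MUL src=r3,r6 held:WR_PORT  <A:1 Mu:1 Ld:2 B:1 rd:2 wr:0>
#5 BR src=r6,r0 dispatched  <A:1 Mu:1 Ld:2 B:0 rd:0 wr:0>
#6 MEM src=r4 held:RD_PORT  <A:1 Mu:1 Ld:2 B:0 rd:0 wr:0>
#7 MEM src=r2 held:RD_PORT  <A:1 Mu:1 Ld:2 B:0 rd:0 wr:0>

issued = [0, 1, 2, 5]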